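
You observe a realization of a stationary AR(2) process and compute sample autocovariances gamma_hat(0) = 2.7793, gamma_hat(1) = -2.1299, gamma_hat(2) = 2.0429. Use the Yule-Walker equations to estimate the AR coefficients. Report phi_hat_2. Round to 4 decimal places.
\hat\phi_{2} = 0.3580

The Yule-Walker equations for an AR(p) process read, in matrix form,
  Gamma_p phi = r_p,   with   (Gamma_p)_{ij} = gamma(|i - j|),
                       (r_p)_i = gamma(i),   i,j = 1..p.
Substitute the sample gammas (Toeplitz matrix and right-hand side of size 2):
  Gamma_p = [[2.7793, -2.1299], [-2.1299, 2.7793]]
  r_p     = [-2.1299, 2.0429]
Written out:
  2.7793 phi_1 - 2.1299 phi_2 = -2.1299
  -2.1299 phi_1 + 2.7793 phi_2 = 2.0429
Solve by Cramer's rule:
  det = gamma(0)^2 - gamma(1)^2 = (2.7793)^2 - (-2.1299)^2 = 7.72450849 - 4.53647401 = 3.18803448
  phi_hat_1 = [gamma(1) gamma(0) - gamma(1) gamma(2)] / det = [(-2.1299)(2.7793) - (-2.1299)(2.0429)] / 3.18803448 = -1.56845836 / 3.18803448 = -0.492
  phi_hat_2 = [gamma(0) gamma(2) - gamma(1)^2] / det = [(2.7793)(2.0429) - (-2.1299)^2] / 3.18803448 = 1.14135796 / 3.18803448 = 0.358
So phi_hat = [-0.4920, 0.3580].
Therefore phi_hat_2 = 0.3580.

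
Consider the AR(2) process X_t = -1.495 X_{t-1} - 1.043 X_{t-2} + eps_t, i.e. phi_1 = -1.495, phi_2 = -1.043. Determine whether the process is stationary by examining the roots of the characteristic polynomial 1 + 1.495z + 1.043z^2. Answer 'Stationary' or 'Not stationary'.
\text{Not stationary}

The AR(p) characteristic polynomial is P(z) = 1 + 1.495z + 1.043z^2.
Stationarity requires all roots to lie outside the unit circle, i.e. |z| > 1 for every root.
Set 1 + (1.495) z + (1.043) z^2 = 0, i.e. a z^2 + b z + c = 0 with a = 1.043, b = 1.495, c = 1.
Discriminant D = b^2 - 4ac = (1.495)^2 - 4*(1.043)*1 = 2.235025 - (4.172) = -1.936975.
D < 0, so the roots are the complex-conjugate pair z = (-b +/- i sqrt(-D)) / (2a) = -0.7167 +/- 0.6672i.
For a conjugate pair |z|^2 = z * conj(z) = (product of roots) = c/a = 1/(1.043) = 0.958773, so |z| = sqrt(0.958773) = 0.9792 for both roots.
Moduli of all roots: 0.9792, 0.9792.
All moduli strictly greater than 1? No.
Verdict: Not stationary.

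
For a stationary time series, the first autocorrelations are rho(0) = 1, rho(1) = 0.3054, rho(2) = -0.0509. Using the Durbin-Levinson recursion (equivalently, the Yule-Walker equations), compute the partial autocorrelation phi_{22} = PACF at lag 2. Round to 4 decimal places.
\phi_{22} = -0.1590

The PACF at lag k is phi_{kk}, the last component of the solution
to the Yule-Walker system G_k phi = r_k where
  (G_k)_{ij} = rho(|i - j|), (r_k)_i = rho(i), i,j = 1..k.
Equivalently, Durbin-Levinson gives phi_{kk} iteratively:
  phi_{11} = rho(1)
  phi_{kk} = [rho(k) - sum_{j=1..k-1} phi_{k-1,j} rho(k-j)]
            / [1 - sum_{j=1..k-1} phi_{k-1,j} rho(j)],
  phi_{k,j} = phi_{k-1,j} - phi_{kk} phi_{k-1,k-j},  j = 1..k-1.
Step k = 1:
  phi_11 = rho(1) = 0.3054.
Step k = 2:
  phi_22 = [rho(2) - phi_11 rho(1)] / [1 - phi_11 rho(1)] = [-0.0509 - (0.3054)(0.3054)] / [1 - (0.3054)(0.3054)]
         = -0.14416916 / 0.90673084 = -0.159.
Therefore phi_{22} = -0.1590.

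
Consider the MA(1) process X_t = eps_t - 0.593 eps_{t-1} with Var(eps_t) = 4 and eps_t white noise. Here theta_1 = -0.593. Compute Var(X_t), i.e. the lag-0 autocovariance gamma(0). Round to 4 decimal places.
\gamma(0) = 5.4066

For an MA(q) process X_t = eps_t + sum_i theta_i eps_{t-i} with
Var(eps_t) = sigma^2, the variance is
  gamma(0) = sigma^2 * (1 + sum_i theta_i^2).
  sum_i theta_i^2 = (-0.593)^2 = 0.351649.
  gamma(0) = 4 * (1 + 0.351649) = 4 * 1.351649 = 5.406596, which rounds to 5.4066.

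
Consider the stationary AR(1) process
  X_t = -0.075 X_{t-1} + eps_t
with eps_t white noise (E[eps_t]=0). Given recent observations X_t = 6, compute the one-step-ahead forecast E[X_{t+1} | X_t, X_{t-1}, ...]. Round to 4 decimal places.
E[X_{t+1} \mid \mathcal F_t] = -0.4500

For an AR(p) model X_t = c + sum_i phi_i X_{t-i} + eps_t, the
one-step-ahead conditional mean is
  E[X_{t+1} | X_t, ...] = c + sum_i phi_i X_{t+1-i}.
Substitute known values:
  E[X_{t+1} | ...] = (-0.075) * (6)
                   = -0.4500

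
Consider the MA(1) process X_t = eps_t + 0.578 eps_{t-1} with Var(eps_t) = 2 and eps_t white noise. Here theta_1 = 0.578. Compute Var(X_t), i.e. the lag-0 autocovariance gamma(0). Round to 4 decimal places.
\gamma(0) = 2.6682

For an MA(q) process X_t = eps_t + sum_i theta_i eps_{t-i} with
Var(eps_t) = sigma^2, the variance is
  gamma(0) = sigma^2 * (1 + sum_i theta_i^2).
  sum_i theta_i^2 = (0.578)^2 = 0.334084.
  gamma(0) = 2 * (1 + 0.334084) = 2 * 1.334084 = 2.668168, which rounds to 2.6682.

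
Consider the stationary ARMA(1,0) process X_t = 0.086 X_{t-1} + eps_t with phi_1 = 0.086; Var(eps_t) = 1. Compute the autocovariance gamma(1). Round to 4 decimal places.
\gamma(1) = 0.0866

Multiply the model equation by X_{t-k} and take expectations. With theta_0 = psi_0 = 1 and psi_j the MA(infinity) weights, this gives
  gamma(k) - sum_i phi_i gamma(k-i) = c_k,
  c_k = sigma^2 * sum_{j=k..q} theta_j psi_{j-k}   (c_k = 0 for k > q),
using gamma(-m) = gamma(m).
Pure AR (q = 0): c_0 = sigma^2 = 1, c_k = 0 for k >= 1.
Equations for k = 0 and k = 1 (AR order 1):
  gamma(0) = phi_1 gamma(1) + c_0
  gamma(1) = phi_1 gamma(0) + c_1
Substituting the second into the first: gamma(0) (1 - phi_1^2) = c_0 + phi_1 c_1, so
  gamma(0) = c_0 / (1 - phi_1^2) = 1 / (1 - (0.086)^2) = 1 / 0.992604 = 1.007451.
  gamma(1) = phi_1 gamma(0) = (0.086)(1.007451) = 0.086641.
Therefore gamma(1) = 0.0866 (to 4 decimal places).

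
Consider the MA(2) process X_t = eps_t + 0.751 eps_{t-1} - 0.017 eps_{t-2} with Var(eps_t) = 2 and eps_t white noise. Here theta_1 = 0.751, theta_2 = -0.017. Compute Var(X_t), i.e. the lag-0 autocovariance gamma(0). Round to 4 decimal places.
\gamma(0) = 3.1286

For an MA(q) process X_t = eps_t + sum_i theta_i eps_{t-i} with
Var(eps_t) = sigma^2, the variance is
  gamma(0) = sigma^2 * (1 + sum_i theta_i^2).
  sum_i theta_i^2 = (0.751)^2 + (-0.017)^2 = 0.564001 + 0.000289 = 0.56429.
  gamma(0) = 2 * (1 + 0.56429) = 2 * 1.56429 = 3.12858, which rounds to 3.1286.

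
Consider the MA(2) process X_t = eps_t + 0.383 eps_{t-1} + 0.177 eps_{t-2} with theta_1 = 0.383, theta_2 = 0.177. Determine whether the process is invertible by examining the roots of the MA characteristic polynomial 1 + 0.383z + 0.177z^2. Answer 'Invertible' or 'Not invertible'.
\text{Invertible}

The MA(q) characteristic polynomial is P(z) = 1 + 0.383z + 0.177z^2.
Invertibility requires all roots to lie outside the unit circle, i.e. |z| > 1 for every root.
Set 1 + (0.383) z + (0.177) z^2 = 0, i.e. a z^2 + b z + c = 0 with a = 0.177, b = 0.383, c = 1.
Discriminant D = b^2 - 4ac = (0.383)^2 - 4*(0.177)*1 = 0.146689 - (0.708) = -0.561311.
D < 0, so the roots are the complex-conjugate pair z = (-b +/- i sqrt(-D)) / (2a) = -1.0819 +/- 2.1164i.
For a conjugate pair |z|^2 = z * conj(z) = (product of roots) = c/a = 1/(0.177) = 5.649718, so |z| = sqrt(5.649718) = 2.3769 for both roots.
Moduli of all roots: 2.3769, 2.3769.
All moduli strictly greater than 1? Yes.
Verdict: Invertible.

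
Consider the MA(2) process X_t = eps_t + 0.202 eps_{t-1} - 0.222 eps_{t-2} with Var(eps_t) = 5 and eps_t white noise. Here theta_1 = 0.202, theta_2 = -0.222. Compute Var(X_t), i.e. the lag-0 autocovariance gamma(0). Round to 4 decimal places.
\gamma(0) = 5.4504

For an MA(q) process X_t = eps_t + sum_i theta_i eps_{t-i} with
Var(eps_t) = sigma^2, the variance is
  gamma(0) = sigma^2 * (1 + sum_i theta_i^2).
  sum_i theta_i^2 = (0.202)^2 + (-0.222)^2 = 0.040804 + 0.049284 = 0.090088.
  gamma(0) = 5 * (1 + 0.090088) = 5 * 1.090088 = 5.45044, which rounds to 5.4504.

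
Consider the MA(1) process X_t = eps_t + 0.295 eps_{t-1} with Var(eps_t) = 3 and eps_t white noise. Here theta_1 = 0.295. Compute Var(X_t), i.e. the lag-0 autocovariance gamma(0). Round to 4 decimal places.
\gamma(0) = 3.2611

For an MA(q) process X_t = eps_t + sum_i theta_i eps_{t-i} with
Var(eps_t) = sigma^2, the variance is
  gamma(0) = sigma^2 * (1 + sum_i theta_i^2).
  sum_i theta_i^2 = (0.295)^2 = 0.087025.
  gamma(0) = 3 * (1 + 0.087025) = 3 * 1.087025 = 3.261075, which rounds to 3.2611.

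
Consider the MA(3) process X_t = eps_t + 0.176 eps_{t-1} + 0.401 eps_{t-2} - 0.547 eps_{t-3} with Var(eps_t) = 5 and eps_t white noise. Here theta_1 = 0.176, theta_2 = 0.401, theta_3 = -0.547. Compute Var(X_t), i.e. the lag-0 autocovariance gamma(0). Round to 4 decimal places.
\gamma(0) = 7.4549

For an MA(q) process X_t = eps_t + sum_i theta_i eps_{t-i} with
Var(eps_t) = sigma^2, the variance is
  gamma(0) = sigma^2 * (1 + sum_i theta_i^2).
  sum_i theta_i^2 = (0.176)^2 + (0.401)^2 + (-0.547)^2 = 0.030976 + 0.160801 + 0.299209 = 0.490986.
  gamma(0) = 5 * (1 + 0.490986) = 5 * 1.490986 = 7.45493, which rounds to 7.4549.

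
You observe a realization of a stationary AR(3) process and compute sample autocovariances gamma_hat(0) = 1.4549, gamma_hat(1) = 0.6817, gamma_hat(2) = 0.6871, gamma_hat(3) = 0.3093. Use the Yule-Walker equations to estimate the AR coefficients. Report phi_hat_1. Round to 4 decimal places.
\hat\phi_{1} = 0.3580

The Yule-Walker equations for an AR(p) process read, in matrix form,
  Gamma_p phi = r_p,   with   (Gamma_p)_{ij} = gamma(|i - j|),
                       (r_p)_i = gamma(i),   i,j = 1..p.
Substitute the sample gammas (Toeplitz matrix and right-hand side of size 3):
  Gamma_p = [[1.4549, 0.6817, 0.6871], [0.6817, 1.4549, 0.6817], [0.6871, 0.6817, 1.4549]]
  r_p     = [0.6817, 0.6871, 0.3093]
Written out (R1..R3):
  (R1) 1.4549 phi_1 + 0.6817 phi_2 + 0.6871 phi_3 = 0.6817
  (R2) 0.6817 phi_1 + 1.4549 phi_2 + 0.6817 phi_3 = 0.6871
  (R3) 0.6871 phi_1 + 0.6817 phi_2 + 1.4549 phi_3 = 0.3093
Gaussian elimination:
  R2 <- R2 - (0.6817/1.4549) R1 = R2 - (0.468555) R1:  1.135486 phi_2 + 0.359756 phi_3 = 0.367686
  R3 <- R3 - (0.6871/1.4549) R1 = R3 - (0.472266) R1:  0.359756 phi_2 + 1.130406 phi_3 = -0.012644
  R3 <- R3 - (0.359756/1.135486) R2 = R3 - (0.31683) R2:  1.016424 phi_3 = -0.129138
Back-substitution:
  phi_hat_3 = -0.129138 / 1.016424 = -0.127051
  phi_hat_2 = (0.367686 - (0.359756)(-0.127051)) / 1.135486 = 0.364068
  phi_hat_1 = (0.6817 - (0.6817)(0.364068) - (0.6871)(-0.127051)) / 1.4549 = 0.357971
So phi_hat = [0.3580, 0.3641, -0.1271].
Therefore phi_hat_1 = 0.3580.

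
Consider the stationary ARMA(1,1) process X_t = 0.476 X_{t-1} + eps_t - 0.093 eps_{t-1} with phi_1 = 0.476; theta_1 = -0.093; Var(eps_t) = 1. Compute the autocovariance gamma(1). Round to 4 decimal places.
\gamma(1) = 0.4733

Multiply the model equation by X_{t-k} and take expectations. With theta_0 = psi_0 = 1 and psi_j the MA(infinity) weights, this gives
  gamma(k) - sum_i phi_i gamma(k-i) = c_k,
  c_k = sigma^2 * sum_{j=k..q} theta_j psi_{j-k}   (c_k = 0 for k > q),
using gamma(-m) = gamma(m).
psi-weights needed (psi_j = theta_j + sum_i phi_i psi_{j-i}):
  psi_1 = theta_1 + phi_1 = -0.093 + (0.476) = 0.383
Right-hand sides:
  c_0 = sigma^2 (1 + theta_1 psi_1) = 1 * (1 + (-0.093)(0.383)) = 1 * 0.964381 = 0.964381
  c_1 = sigma^2 theta_1 = 1 * (-0.093) = -0.093
  c_2 = 0
Equations for k = 0 and k = 1 (AR order 1):
  gamma(0) = phi_1 gamma(1) + c_0
  gamma(1) = phi_1 gamma(0) + c_1
Substituting the second into the first: gamma(0) (1 - phi_1^2) = c_0 + phi_1 c_1, so
  gamma(0) = (c_0 + phi_1 c_1) / (1 - phi_1^2) = (0.964381 + (0.476)(-0.093)) / (1 - (0.476)^2) = 0.920113 / 0.773424 = 1.189662.
  gamma(1) = phi_1 gamma(0) + c_1 = (0.476)(1.189662) + (-0.093) = 0.473279.
Therefore gamma(1) = 0.4733 (to 4 decimal places).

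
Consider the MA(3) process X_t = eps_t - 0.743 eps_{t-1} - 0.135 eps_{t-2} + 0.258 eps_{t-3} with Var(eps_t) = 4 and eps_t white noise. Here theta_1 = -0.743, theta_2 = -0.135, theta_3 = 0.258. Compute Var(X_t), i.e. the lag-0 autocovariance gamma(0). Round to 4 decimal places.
\gamma(0) = 6.5474

For an MA(q) process X_t = eps_t + sum_i theta_i eps_{t-i} with
Var(eps_t) = sigma^2, the variance is
  gamma(0) = sigma^2 * (1 + sum_i theta_i^2).
  sum_i theta_i^2 = (-0.743)^2 + (-0.135)^2 + (0.258)^2 = 0.552049 + 0.018225 + 0.066564 = 0.636838.
  gamma(0) = 4 * (1 + 0.636838) = 4 * 1.636838 = 6.547352, which rounds to 6.5474.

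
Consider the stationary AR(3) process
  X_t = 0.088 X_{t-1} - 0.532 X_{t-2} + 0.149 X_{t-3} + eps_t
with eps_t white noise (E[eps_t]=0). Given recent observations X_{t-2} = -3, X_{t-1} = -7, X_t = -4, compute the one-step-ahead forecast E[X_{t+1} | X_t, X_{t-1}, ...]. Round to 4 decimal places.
E[X_{t+1} \mid \mathcal F_t] = 2.9250

For an AR(p) model X_t = c + sum_i phi_i X_{t-i} + eps_t, the
one-step-ahead conditional mean is
  E[X_{t+1} | X_t, ...] = c + sum_i phi_i X_{t+1-i}.
Substitute known values:
  E[X_{t+1} | ...] = (0.088) * (-4) + (-0.532) * (-7) + (0.149) * (-3)
                   = 2.9250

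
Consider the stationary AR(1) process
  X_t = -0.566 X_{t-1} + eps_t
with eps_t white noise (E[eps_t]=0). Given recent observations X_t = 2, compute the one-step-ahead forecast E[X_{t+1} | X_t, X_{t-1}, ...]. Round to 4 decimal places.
E[X_{t+1} \mid \mathcal F_t] = -1.1320

For an AR(p) model X_t = c + sum_i phi_i X_{t-i} + eps_t, the
one-step-ahead conditional mean is
  E[X_{t+1} | X_t, ...] = c + sum_i phi_i X_{t+1-i}.
Substitute known values:
  E[X_{t+1} | ...] = (-0.566) * (2)
                   = -1.1320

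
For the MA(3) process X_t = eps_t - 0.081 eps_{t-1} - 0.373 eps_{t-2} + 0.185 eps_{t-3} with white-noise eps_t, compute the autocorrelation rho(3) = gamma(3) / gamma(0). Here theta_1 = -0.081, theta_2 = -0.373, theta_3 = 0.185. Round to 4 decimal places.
\rho(3) = 0.1568

For an MA(q) process with theta_0 = 1, the autocovariance is
  gamma(k) = sigma^2 * sum_{i=0..q-k} theta_i * theta_{i+k},
and rho(k) = gamma(k) / gamma(0). Sigma^2 cancels.
  numerator   = (1)*(0.185) = 0.185.
  denominator = (1)^2 + (-0.081)^2 + (-0.373)^2 + (0.185)^2 = 1.179915.
  rho(3) = 0.185 / 1.179915 = 0.1568.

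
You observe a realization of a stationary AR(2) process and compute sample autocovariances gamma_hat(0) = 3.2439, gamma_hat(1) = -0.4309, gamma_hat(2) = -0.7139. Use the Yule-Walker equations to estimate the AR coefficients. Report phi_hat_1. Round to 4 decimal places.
\hat\phi_{1} = -0.1650

The Yule-Walker equations for an AR(p) process read, in matrix form,
  Gamma_p phi = r_p,   with   (Gamma_p)_{ij} = gamma(|i - j|),
                       (r_p)_i = gamma(i),   i,j = 1..p.
Substitute the sample gammas (Toeplitz matrix and right-hand side of size 2):
  Gamma_p = [[3.2439, -0.4309], [-0.4309, 3.2439]]
  r_p     = [-0.4309, -0.7139]
Written out:
  3.2439 phi_1 - 0.4309 phi_2 = -0.4309
  -0.4309 phi_1 + 3.2439 phi_2 = -0.7139
Solve by Cramer's rule:
  det = gamma(0)^2 - gamma(1)^2 = (3.2439)^2 - (-0.4309)^2 = 10.52288721 - 0.18567481 = 10.3372124
  phi_hat_1 = [gamma(1) gamma(0) - gamma(1) gamma(2)] / det = [(-0.4309)(3.2439) - (-0.4309)(-0.7139)] / 10.3372124 = -1.70541602 / 10.3372124 = -0.165
  phi_hat_2 = [gamma(0) gamma(2) - gamma(1)^2] / det = [(3.2439)(-0.7139) - (-0.4309)^2] / 10.3372124 = -2.50149502 / 10.3372124 = -0.242
So phi_hat = [-0.1650, -0.2420].
Therefore phi_hat_1 = -0.1650.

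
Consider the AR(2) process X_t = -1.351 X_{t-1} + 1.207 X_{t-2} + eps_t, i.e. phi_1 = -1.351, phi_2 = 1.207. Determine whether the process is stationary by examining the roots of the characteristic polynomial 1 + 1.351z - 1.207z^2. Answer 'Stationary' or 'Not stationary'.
\text{Not stationary}

The AR(p) characteristic polynomial is P(z) = 1 + 1.351z - 1.207z^2.
Stationarity requires all roots to lie outside the unit circle, i.e. |z| > 1 for every root.
Set 1 + (1.351) z + (-1.207) z^2 = 0, i.e. a z^2 + b z + c = 0 with a = -1.207, b = 1.351, c = 1.
Discriminant D = b^2 - 4ac = (1.351)^2 - 4*(-1.207)*1 = 1.825201 - (-4.828) = 6.653201.
D >= 0, so the roots are real: z = (-b +/- sqrt(D)) / (2a) = (-1.351 +/- 2.57938) / (-2.414).
  z_1 = (-1.351 + 2.57938) / (-2.414) = -0.5089,   |z_1| = 0.5089.
  z_2 = (-1.351 - 2.57938) / (-2.414) = 1.6282,   |z_2| = 1.6282.
Moduli of all roots: 0.5089, 1.6282.
All moduli strictly greater than 1? No.
Verdict: Not stationary.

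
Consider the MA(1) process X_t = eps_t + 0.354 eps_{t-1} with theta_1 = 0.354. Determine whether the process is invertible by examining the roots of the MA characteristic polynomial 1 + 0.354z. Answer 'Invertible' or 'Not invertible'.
\text{Invertible}

The MA(q) characteristic polynomial is P(z) = 1 + 0.354z.
Invertibility requires all roots to lie outside the unit circle, i.e. |z| > 1 for every root.
This is linear in z: 1 + (0.354) z = 0  =>  z = -1/(0.354) = -2.824859,  |z| = 2.824859.
Moduli of all roots: 2.8249.
All moduli strictly greater than 1? Yes.
Verdict: Invertible.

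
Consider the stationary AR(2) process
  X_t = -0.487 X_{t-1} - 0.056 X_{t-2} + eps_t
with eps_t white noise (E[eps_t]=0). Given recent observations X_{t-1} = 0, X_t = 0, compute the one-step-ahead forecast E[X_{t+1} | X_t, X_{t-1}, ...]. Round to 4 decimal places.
E[X_{t+1} \mid \mathcal F_t] = 0.0000

For an AR(p) model X_t = c + sum_i phi_i X_{t-i} + eps_t, the
one-step-ahead conditional mean is
  E[X_{t+1} | X_t, ...] = c + sum_i phi_i X_{t+1-i}.
Substitute known values:
  E[X_{t+1} | ...] = (-0.487) * (0) + (-0.056) * (0)
                   = 0.0000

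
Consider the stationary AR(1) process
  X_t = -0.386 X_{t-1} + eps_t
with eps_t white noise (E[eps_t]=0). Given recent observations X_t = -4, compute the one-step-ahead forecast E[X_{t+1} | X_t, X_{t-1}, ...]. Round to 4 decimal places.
E[X_{t+1} \mid \mathcal F_t] = 1.5440

For an AR(p) model X_t = c + sum_i phi_i X_{t-i} + eps_t, the
one-step-ahead conditional mean is
  E[X_{t+1} | X_t, ...] = c + sum_i phi_i X_{t+1-i}.
Substitute known values:
  E[X_{t+1} | ...] = (-0.386) * (-4)
                   = 1.5440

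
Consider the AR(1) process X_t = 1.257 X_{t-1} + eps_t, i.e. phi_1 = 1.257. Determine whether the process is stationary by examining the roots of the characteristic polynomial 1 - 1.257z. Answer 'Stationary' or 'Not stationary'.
\text{Not stationary}

The AR(p) characteristic polynomial is P(z) = 1 - 1.257z.
Stationarity requires all roots to lie outside the unit circle, i.e. |z| > 1 for every root.
This is linear in z: 1 + (-1.257) z = 0  =>  z = -1/(-1.257) = 0.795545,  |z| = 0.795545.
Moduli of all roots: 0.7955.
All moduli strictly greater than 1? No.
Verdict: Not stationary.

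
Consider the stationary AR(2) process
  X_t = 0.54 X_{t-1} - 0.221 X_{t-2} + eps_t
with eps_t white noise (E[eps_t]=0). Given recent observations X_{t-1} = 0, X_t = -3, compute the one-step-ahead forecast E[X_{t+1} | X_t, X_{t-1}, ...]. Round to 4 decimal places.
E[X_{t+1} \mid \mathcal F_t] = -1.6200

For an AR(p) model X_t = c + sum_i phi_i X_{t-i} + eps_t, the
one-step-ahead conditional mean is
  E[X_{t+1} | X_t, ...] = c + sum_i phi_i X_{t+1-i}.
Substitute known values:
  E[X_{t+1} | ...] = (0.54) * (-3) + (-0.221) * (0)
                   = -1.6200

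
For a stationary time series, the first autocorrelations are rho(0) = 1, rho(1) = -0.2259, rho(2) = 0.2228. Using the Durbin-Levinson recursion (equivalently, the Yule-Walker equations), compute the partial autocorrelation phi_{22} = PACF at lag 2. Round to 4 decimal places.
\phi_{22} = 0.1810

The PACF at lag k is phi_{kk}, the last component of the solution
to the Yule-Walker system G_k phi = r_k where
  (G_k)_{ij} = rho(|i - j|), (r_k)_i = rho(i), i,j = 1..k.
Equivalently, Durbin-Levinson gives phi_{kk} iteratively:
  phi_{11} = rho(1)
  phi_{kk} = [rho(k) - sum_{j=1..k-1} phi_{k-1,j} rho(k-j)]
            / [1 - sum_{j=1..k-1} phi_{k-1,j} rho(j)],
  phi_{k,j} = phi_{k-1,j} - phi_{kk} phi_{k-1,k-j},  j = 1..k-1.
Step k = 1:
  phi_11 = rho(1) = -0.2259.
Step k = 2:
  phi_22 = [rho(2) - phi_11 rho(1)] / [1 - phi_11 rho(1)] = [0.2228 - (-0.2259)(-0.2259)] / [1 - (-0.2259)(-0.2259)]
         = 0.17176919 / 0.94896919 = 0.181.
Therefore phi_{22} = 0.1810.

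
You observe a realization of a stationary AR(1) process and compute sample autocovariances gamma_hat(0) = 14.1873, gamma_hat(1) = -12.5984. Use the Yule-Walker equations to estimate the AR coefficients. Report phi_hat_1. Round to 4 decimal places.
\hat\phi_{1} = -0.8880

The Yule-Walker equations for an AR(p) process read, in matrix form,
  Gamma_p phi = r_p,   with   (Gamma_p)_{ij} = gamma(|i - j|),
                       (r_p)_i = gamma(i),   i,j = 1..p.
Substitute the sample gammas (Toeplitz matrix and right-hand side of size 1):
  Gamma_p = [[14.1873]]
  r_p     = [-12.5984]
With p = 1 this is the single equation gamma(0) phi_1 = gamma(1):
  phi_hat_1 = gamma(1) / gamma(0) = -12.5984 / 14.1873 = -0.8880.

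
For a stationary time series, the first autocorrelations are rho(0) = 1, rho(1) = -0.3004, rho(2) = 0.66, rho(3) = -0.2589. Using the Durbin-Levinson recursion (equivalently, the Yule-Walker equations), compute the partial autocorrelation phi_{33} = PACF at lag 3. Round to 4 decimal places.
\phi_{33} = 0.0060

The PACF at lag k is phi_{kk}, the last component of the solution
to the Yule-Walker system G_k phi = r_k where
  (G_k)_{ij} = rho(|i - j|), (r_k)_i = rho(i), i,j = 1..k.
Equivalently, Durbin-Levinson gives phi_{kk} iteratively:
  phi_{11} = rho(1)
  phi_{kk} = [rho(k) - sum_{j=1..k-1} phi_{k-1,j} rho(k-j)]
            / [1 - sum_{j=1..k-1} phi_{k-1,j} rho(j)],
  phi_{k,j} = phi_{k-1,j} - phi_{kk} phi_{k-1,k-j},  j = 1..k-1.
Step k = 1:
  phi_11 = rho(1) = -0.3004.
Step k = 2:
  phi_22 = [rho(2) - phi_11 rho(1)] / [1 - phi_11 rho(1)] = [0.66 - (-0.3004)(-0.3004)] / [1 - (-0.3004)(-0.3004)]
         = 0.56975984 / 0.90975984 = 0.626275.
  Update: phi_21 = phi_11 - phi_22 phi_11 = -0.3004 - (0.626275)(-0.3004) = -0.112267.
Step k = 3:
  phi_33 = [rho(3) - phi_21 rho(2) - phi_22 rho(1)] / [1 - phi_21 rho(1) - phi_22 rho(2)]
    numerator   = -0.2589 - (-0.112267)(0.66) - (0.626275)(-0.3004) = 0.00332922
    denominator = 1 - (-0.112267)(-0.3004) - (0.626275)(0.66) = 0.5529335
  phi_33 = 0.00332922 / 0.5529335 = 0.006.
Therefore phi_{33} = 0.0060.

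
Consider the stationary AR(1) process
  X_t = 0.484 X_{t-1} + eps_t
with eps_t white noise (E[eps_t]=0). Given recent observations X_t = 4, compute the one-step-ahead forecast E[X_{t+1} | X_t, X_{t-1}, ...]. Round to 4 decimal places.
E[X_{t+1} \mid \mathcal F_t] = 1.9360

For an AR(p) model X_t = c + sum_i phi_i X_{t-i} + eps_t, the
one-step-ahead conditional mean is
  E[X_{t+1} | X_t, ...] = c + sum_i phi_i X_{t+1-i}.
Substitute known values:
  E[X_{t+1} | ...] = (0.484) * (4)
                   = 1.9360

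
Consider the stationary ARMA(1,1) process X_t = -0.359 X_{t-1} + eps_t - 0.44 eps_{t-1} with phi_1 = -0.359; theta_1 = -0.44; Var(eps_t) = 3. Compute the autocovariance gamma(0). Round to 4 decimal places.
\gamma(0) = 5.1986

Multiply the model equation by X_{t-k} and take expectations. With theta_0 = psi_0 = 1 and psi_j the MA(infinity) weights, this gives
  gamma(k) - sum_i phi_i gamma(k-i) = c_k,
  c_k = sigma^2 * sum_{j=k..q} theta_j psi_{j-k}   (c_k = 0 for k > q),
using gamma(-m) = gamma(m).
psi-weights needed (psi_j = theta_j + sum_i phi_i psi_{j-i}):
  psi_1 = theta_1 + phi_1 = -0.44 + (-0.359) = -0.799
Right-hand sides:
  c_0 = sigma^2 (1 + theta_1 psi_1) = 3 * (1 + (-0.44)(-0.799)) = 3 * 1.35156 = 4.05468
  c_1 = sigma^2 theta_1 = 3 * (-0.44) = -1.32
  c_2 = 0
Equations for k = 0 and k = 1 (AR order 1):
  gamma(0) = phi_1 gamma(1) + c_0
  gamma(1) = phi_1 gamma(0) + c_1
Substituting the second into the first: gamma(0) (1 - phi_1^2) = c_0 + phi_1 c_1, so
  gamma(0) = (c_0 + phi_1 c_1) / (1 - phi_1^2) = (4.05468 + (-0.359)(-1.32)) / (1 - (-0.359)^2) = 4.52856 / 0.871119 = 5.198555.
Therefore gamma(0) = 5.1986 (to 4 decimal places).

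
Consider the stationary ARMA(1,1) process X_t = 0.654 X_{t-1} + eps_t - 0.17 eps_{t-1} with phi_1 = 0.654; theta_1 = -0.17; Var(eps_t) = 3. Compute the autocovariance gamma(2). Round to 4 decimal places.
\gamma(2) = 1.4748

Multiply the model equation by X_{t-k} and take expectations. With theta_0 = psi_0 = 1 and psi_j the MA(infinity) weights, this gives
  gamma(k) - sum_i phi_i gamma(k-i) = c_k,
  c_k = sigma^2 * sum_{j=k..q} theta_j psi_{j-k}   (c_k = 0 for k > q),
using gamma(-m) = gamma(m).
psi-weights needed (psi_j = theta_j + sum_i phi_i psi_{j-i}):
  psi_1 = theta_1 + phi_1 = -0.17 + (0.654) = 0.484
Right-hand sides:
  c_0 = sigma^2 (1 + theta_1 psi_1) = 3 * (1 + (-0.17)(0.484)) = 3 * 0.91772 = 2.75316
  c_1 = sigma^2 theta_1 = 3 * (-0.17) = -0.51
  c_2 = 0
Equations for k = 0 and k = 1 (AR order 1):
  gamma(0) = phi_1 gamma(1) + c_0
  gamma(1) = phi_1 gamma(0) + c_1
Substituting the second into the first: gamma(0) (1 - phi_1^2) = c_0 + phi_1 c_1, so
  gamma(0) = (c_0 + phi_1 c_1) / (1 - phi_1^2) = (2.75316 + (0.654)(-0.51)) / (1 - (0.654)^2) = 2.41962 / 0.572284 = 4.228006.
  gamma(1) = phi_1 gamma(0) + c_1 = (0.654)(4.228006) + (-0.51) = 2.255116.
For k = 2 (> q): gamma(2) = phi_1 gamma(1) = (0.654)(2.255116) = 1.474846.
Therefore gamma(2) = 1.4748 (to 4 decimal places).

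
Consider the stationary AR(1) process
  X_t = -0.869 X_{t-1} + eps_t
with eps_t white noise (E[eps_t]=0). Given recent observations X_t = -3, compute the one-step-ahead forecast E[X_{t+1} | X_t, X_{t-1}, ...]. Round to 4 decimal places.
E[X_{t+1} \mid \mathcal F_t] = 2.6070

For an AR(p) model X_t = c + sum_i phi_i X_{t-i} + eps_t, the
one-step-ahead conditional mean is
  E[X_{t+1} | X_t, ...] = c + sum_i phi_i X_{t+1-i}.
Substitute known values:
  E[X_{t+1} | ...] = (-0.869) * (-3)
                   = 2.6070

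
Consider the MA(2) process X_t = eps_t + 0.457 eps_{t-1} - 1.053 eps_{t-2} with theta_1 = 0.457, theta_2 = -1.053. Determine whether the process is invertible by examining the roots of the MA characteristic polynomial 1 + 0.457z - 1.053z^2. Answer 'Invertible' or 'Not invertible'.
\text{Not invertible}

The MA(q) characteristic polynomial is P(z) = 1 + 0.457z - 1.053z^2.
Invertibility requires all roots to lie outside the unit circle, i.e. |z| > 1 for every root.
Set 1 + (0.457) z + (-1.053) z^2 = 0, i.e. a z^2 + b z + c = 0 with a = -1.053, b = 0.457, c = 1.
Discriminant D = b^2 - 4ac = (0.457)^2 - 4*(-1.053)*1 = 0.208849 - (-4.212) = 4.420849.
D >= 0, so the roots are real: z = (-b +/- sqrt(D)) / (2a) = (-0.457 +/- 2.102582) / (-2.106).
  z_1 = (-0.457 + 2.102582) / (-2.106) = -0.7814,   |z_1| = 0.7814.
  z_2 = (-0.457 - 2.102582) / (-2.106) = 1.2154,   |z_2| = 1.2154.
Moduli of all roots: 0.7814, 1.2154.
All moduli strictly greater than 1? No.
Verdict: Not invertible.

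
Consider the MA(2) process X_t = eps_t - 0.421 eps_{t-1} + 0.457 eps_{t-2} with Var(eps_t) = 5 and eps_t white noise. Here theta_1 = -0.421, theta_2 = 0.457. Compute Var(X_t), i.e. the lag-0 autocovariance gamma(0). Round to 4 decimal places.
\gamma(0) = 6.9305

For an MA(q) process X_t = eps_t + sum_i theta_i eps_{t-i} with
Var(eps_t) = sigma^2, the variance is
  gamma(0) = sigma^2 * (1 + sum_i theta_i^2).
  sum_i theta_i^2 = (-0.421)^2 + (0.457)^2 = 0.177241 + 0.208849 = 0.38609.
  gamma(0) = 5 * (1 + 0.38609) = 5 * 1.38609 = 6.93045, which rounds to 6.9305.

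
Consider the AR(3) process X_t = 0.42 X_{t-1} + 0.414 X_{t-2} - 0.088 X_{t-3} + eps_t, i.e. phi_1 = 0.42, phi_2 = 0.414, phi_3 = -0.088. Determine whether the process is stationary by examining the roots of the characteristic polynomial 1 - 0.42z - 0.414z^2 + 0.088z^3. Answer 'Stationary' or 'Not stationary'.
\text{Stationary}

The AR(p) characteristic polynomial is P(z) = 1 - 0.42z - 0.414z^2 + 0.088z^3.
Stationarity requires all roots to lie outside the unit circle, i.e. |z| > 1 for every root.
Degree 3: look for a simple real root z0 first, then factor out (1 - z/z0) and solve the remaining quadratic.
Testing z0 = 1.25: P(1.25) = 1 + (-0.42)(1.25) + (-0.414)(1.25)^2 + (0.088)(1.25)^3
  = 1 + (-0.525) + (-0.646875) + (0.171875) = 0.  So z_0 = 1.25 is a root, |z_0| = 1.25.
Divide out the factor (1 - 0.8 z) = (1 - z/z0) (since 1/z0 = 0.8):
  P(z) = (1 - 0.8 z)(1 + (0.38) z + (-0.11) z^2)
  [check: z-coef 0.38 - (0.8) = -0.42; z^2-coef -0.11 - (0.8)(0.38) = -0.414; z^3-coef -(0.8)(-0.11) = 0.088.]
Remaining roots from the quadratic factor 1 + (0.38) z + (-0.11) z^2:
  Set 1 + (0.38) z + (-0.11) z^2 = 0, i.e. a z^2 + b z + c = 0 with a = -0.11, b = 0.38, c = 1.
  Discriminant D = b^2 - 4ac = (0.38)^2 - 4*(-0.11)*1 = 0.1444 - (-0.44) = 0.5844.
  D >= 0, so the roots are real: z = (-b +/- sqrt(D)) / (2a) = (-0.38 +/- 0.764461) / (-0.22).
    z_1 = (-0.38 + 0.764461) / (-0.22) = -1.7475,   |z_1| = 1.7475.
    z_2 = (-0.38 - 0.764461) / (-0.22) = 5.2021,   |z_2| = 5.2021.
Moduli of all roots: 1.2500, 1.7475, 5.2021.
All moduli strictly greater than 1? Yes.
Verdict: Stationary.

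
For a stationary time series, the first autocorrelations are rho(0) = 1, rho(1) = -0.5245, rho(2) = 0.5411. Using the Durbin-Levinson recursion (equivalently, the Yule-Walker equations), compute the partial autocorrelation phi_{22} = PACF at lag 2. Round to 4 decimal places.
\phi_{22} = 0.3669

The PACF at lag k is phi_{kk}, the last component of the solution
to the Yule-Walker system G_k phi = r_k where
  (G_k)_{ij} = rho(|i - j|), (r_k)_i = rho(i), i,j = 1..k.
Equivalently, Durbin-Levinson gives phi_{kk} iteratively:
  phi_{11} = rho(1)
  phi_{kk} = [rho(k) - sum_{j=1..k-1} phi_{k-1,j} rho(k-j)]
            / [1 - sum_{j=1..k-1} phi_{k-1,j} rho(j)],
  phi_{k,j} = phi_{k-1,j} - phi_{kk} phi_{k-1,k-j},  j = 1..k-1.
Step k = 1:
  phi_11 = rho(1) = -0.5245.
Step k = 2:
  phi_22 = [rho(2) - phi_11 rho(1)] / [1 - phi_11 rho(1)] = [0.5411 - (-0.5245)(-0.5245)] / [1 - (-0.5245)(-0.5245)]
         = 0.26599975 / 0.72489975 = 0.3669.
Therefore phi_{22} = 0.3669.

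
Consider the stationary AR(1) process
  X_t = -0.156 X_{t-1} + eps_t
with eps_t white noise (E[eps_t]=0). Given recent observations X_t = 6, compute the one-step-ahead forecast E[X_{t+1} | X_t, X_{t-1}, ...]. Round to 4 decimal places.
E[X_{t+1} \mid \mathcal F_t] = -0.9360

For an AR(p) model X_t = c + sum_i phi_i X_{t-i} + eps_t, the
one-step-ahead conditional mean is
  E[X_{t+1} | X_t, ...] = c + sum_i phi_i X_{t+1-i}.
Substitute known values:
  E[X_{t+1} | ...] = (-0.156) * (6)
                   = -0.9360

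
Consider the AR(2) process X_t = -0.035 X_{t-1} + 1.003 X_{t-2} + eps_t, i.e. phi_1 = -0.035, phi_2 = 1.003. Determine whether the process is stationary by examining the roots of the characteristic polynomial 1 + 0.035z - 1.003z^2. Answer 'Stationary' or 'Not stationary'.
\text{Not stationary}

The AR(p) characteristic polynomial is P(z) = 1 + 0.035z - 1.003z^2.
Stationarity requires all roots to lie outside the unit circle, i.e. |z| > 1 for every root.
Set 1 + (0.035) z + (-1.003) z^2 = 0, i.e. a z^2 + b z + c = 0 with a = -1.003, b = 0.035, c = 1.
Discriminant D = b^2 - 4ac = (0.035)^2 - 4*(-1.003)*1 = 0.001225 - (-4.012) = 4.013225.
D >= 0, so the roots are real: z = (-b +/- sqrt(D)) / (2a) = (-0.035 +/- 2.003304) / (-2.006).
  z_1 = (-0.035 + 2.003304) / (-2.006) = -0.9812,   |z_1| = 0.9812.
  z_2 = (-0.035 - 2.003304) / (-2.006) = 1.0161,   |z_2| = 1.0161.
Moduli of all roots: 0.9812, 1.0161.
All moduli strictly greater than 1? No.
Verdict: Not stationary.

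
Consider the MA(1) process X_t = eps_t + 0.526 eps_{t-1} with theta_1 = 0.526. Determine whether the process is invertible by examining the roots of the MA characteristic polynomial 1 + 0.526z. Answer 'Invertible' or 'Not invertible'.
\text{Invertible}

The MA(q) characteristic polynomial is P(z) = 1 + 0.526z.
Invertibility requires all roots to lie outside the unit circle, i.e. |z| > 1 for every root.
This is linear in z: 1 + (0.526) z = 0  =>  z = -1/(0.526) = -1.901141,  |z| = 1.901141.
Moduli of all roots: 1.9011.
All moduli strictly greater than 1? Yes.
Verdict: Invertible.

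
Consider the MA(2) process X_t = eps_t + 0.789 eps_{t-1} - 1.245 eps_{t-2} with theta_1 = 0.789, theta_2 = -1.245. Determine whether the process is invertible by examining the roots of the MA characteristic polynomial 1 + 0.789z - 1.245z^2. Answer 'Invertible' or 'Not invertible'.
\text{Not invertible}

The MA(q) characteristic polynomial is P(z) = 1 + 0.789z - 1.245z^2.
Invertibility requires all roots to lie outside the unit circle, i.e. |z| > 1 for every root.
Set 1 + (0.789) z + (-1.245) z^2 = 0, i.e. a z^2 + b z + c = 0 with a = -1.245, b = 0.789, c = 1.
Discriminant D = b^2 - 4ac = (0.789)^2 - 4*(-1.245)*1 = 0.622521 - (-4.98) = 5.602521.
D >= 0, so the roots are real: z = (-b +/- sqrt(D)) / (2a) = (-0.789 +/- 2.366965) / (-2.49).
  z_1 = (-0.789 + 2.366965) / (-2.49) = -0.6337,   |z_1| = 0.6337.
  z_2 = (-0.789 - 2.366965) / (-2.49) = 1.2675,   |z_2| = 1.2675.
Moduli of all roots: 0.6337, 1.2675.
All moduli strictly greater than 1? No.
Verdict: Not invertible.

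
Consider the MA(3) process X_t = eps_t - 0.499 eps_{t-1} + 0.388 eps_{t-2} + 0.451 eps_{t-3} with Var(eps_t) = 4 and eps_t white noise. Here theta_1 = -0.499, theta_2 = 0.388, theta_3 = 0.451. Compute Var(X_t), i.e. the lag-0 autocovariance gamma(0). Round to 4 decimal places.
\gamma(0) = 6.4118

For an MA(q) process X_t = eps_t + sum_i theta_i eps_{t-i} with
Var(eps_t) = sigma^2, the variance is
  gamma(0) = sigma^2 * (1 + sum_i theta_i^2).
  sum_i theta_i^2 = (-0.499)^2 + (0.388)^2 + (0.451)^2 = 0.249001 + 0.150544 + 0.203401 = 0.602946.
  gamma(0) = 4 * (1 + 0.602946) = 4 * 1.602946 = 6.411784, which rounds to 6.4118.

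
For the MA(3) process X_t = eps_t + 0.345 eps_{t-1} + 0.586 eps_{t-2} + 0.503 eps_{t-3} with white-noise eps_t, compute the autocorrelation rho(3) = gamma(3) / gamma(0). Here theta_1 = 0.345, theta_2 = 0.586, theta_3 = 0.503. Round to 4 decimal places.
\rho(3) = 0.2932

For an MA(q) process with theta_0 = 1, the autocovariance is
  gamma(k) = sigma^2 * sum_{i=0..q-k} theta_i * theta_{i+k},
and rho(k) = gamma(k) / gamma(0). Sigma^2 cancels.
  numerator   = (1)*(0.503) = 0.503.
  denominator = (1)^2 + (0.345)^2 + (0.586)^2 + (0.503)^2 = 1.71543.
  rho(3) = 0.503 / 1.71543 = 0.2932.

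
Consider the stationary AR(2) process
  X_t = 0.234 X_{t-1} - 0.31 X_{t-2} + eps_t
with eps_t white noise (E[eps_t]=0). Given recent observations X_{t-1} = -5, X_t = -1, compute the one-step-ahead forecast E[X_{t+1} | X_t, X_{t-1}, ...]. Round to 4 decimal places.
E[X_{t+1} \mid \mathcal F_t] = 1.3160

For an AR(p) model X_t = c + sum_i phi_i X_{t-i} + eps_t, the
one-step-ahead conditional mean is
  E[X_{t+1} | X_t, ...] = c + sum_i phi_i X_{t+1-i}.
Substitute known values:
  E[X_{t+1} | ...] = (0.234) * (-1) + (-0.31) * (-5)
                   = 1.3160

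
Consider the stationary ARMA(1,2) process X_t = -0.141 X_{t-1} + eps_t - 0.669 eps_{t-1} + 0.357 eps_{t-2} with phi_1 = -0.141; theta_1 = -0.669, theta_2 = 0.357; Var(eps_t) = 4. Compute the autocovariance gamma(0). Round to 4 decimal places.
\gamma(0) = 7.5306

Multiply the model equation by X_{t-k} and take expectations. With theta_0 = psi_0 = 1 and psi_j the MA(infinity) weights, this gives
  gamma(k) - sum_i phi_i gamma(k-i) = c_k,
  c_k = sigma^2 * sum_{j=k..q} theta_j psi_{j-k}   (c_k = 0 for k > q),
using gamma(-m) = gamma(m).
psi-weights needed (psi_j = theta_j + sum_i phi_i psi_{j-i}):
  psi_1 = theta_1 + phi_1 = -0.669 + (-0.141) = -0.81
  psi_2 = theta_2 + phi_1 psi_1 = 0.357 + (-0.141)(-0.81) = 0.47121
Right-hand sides:
  c_0 = sigma^2 (1 + theta_1 psi_1 + theta_2 psi_2) = 4 * (1 + (-0.669)(-0.81) + (0.357)(0.47121)) = 4 * 1.710112 = 6.840448
  c_1 = sigma^2 (theta_1 + theta_2 psi_1) = 4 * (-0.669 + (0.357)(-0.81)) = -3.83268
  c_2 = sigma^2 theta_2 = 4 * (0.357) = 1.428
Equations for k = 0 and k = 1 (AR order 1):
  gamma(0) = phi_1 gamma(1) + c_0
  gamma(1) = phi_1 gamma(0) + c_1
Substituting the second into the first: gamma(0) (1 - phi_1^2) = c_0 + phi_1 c_1, so
  gamma(0) = (c_0 + phi_1 c_1) / (1 - phi_1^2) = (6.840448 + (-0.141)(-3.83268)) / (1 - (-0.141)^2) = 7.380856 / 0.980119 = 7.530571.
Therefore gamma(0) = 7.5306 (to 4 decimal places).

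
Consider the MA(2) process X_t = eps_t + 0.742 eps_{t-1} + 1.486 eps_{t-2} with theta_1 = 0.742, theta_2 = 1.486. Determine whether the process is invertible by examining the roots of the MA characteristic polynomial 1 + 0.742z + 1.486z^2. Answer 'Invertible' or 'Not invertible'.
\text{Not invertible}

The MA(q) characteristic polynomial is P(z) = 1 + 0.742z + 1.486z^2.
Invertibility requires all roots to lie outside the unit circle, i.e. |z| > 1 for every root.
Set 1 + (0.742) z + (1.486) z^2 = 0, i.e. a z^2 + b z + c = 0 with a = 1.486, b = 0.742, c = 1.
Discriminant D = b^2 - 4ac = (0.742)^2 - 4*(1.486)*1 = 0.550564 - (5.944) = -5.393436.
D < 0, so the roots are the complex-conjugate pair z = (-b +/- i sqrt(-D)) / (2a) = -0.2497 +/- 0.7814i.
For a conjugate pair |z|^2 = z * conj(z) = (product of roots) = c/a = 1/(1.486) = 0.672948, so |z| = sqrt(0.672948) = 0.8203 for both roots.
Moduli of all roots: 0.8203, 0.8203.
All moduli strictly greater than 1? No.
Verdict: Not invertible.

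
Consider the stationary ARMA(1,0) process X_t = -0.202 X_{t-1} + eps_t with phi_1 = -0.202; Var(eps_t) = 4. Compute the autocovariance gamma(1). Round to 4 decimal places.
\gamma(1) = -0.8424

Multiply the model equation by X_{t-k} and take expectations. With theta_0 = psi_0 = 1 and psi_j the MA(infinity) weights, this gives
  gamma(k) - sum_i phi_i gamma(k-i) = c_k,
  c_k = sigma^2 * sum_{j=k..q} theta_j psi_{j-k}   (c_k = 0 for k > q),
using gamma(-m) = gamma(m).
Pure AR (q = 0): c_0 = sigma^2 = 4, c_k = 0 for k >= 1.
Equations for k = 0 and k = 1 (AR order 1):
  gamma(0) = phi_1 gamma(1) + c_0
  gamma(1) = phi_1 gamma(0) + c_1
Substituting the second into the first: gamma(0) (1 - phi_1^2) = c_0 + phi_1 c_1, so
  gamma(0) = c_0 / (1 - phi_1^2) = 4 / (1 - (-0.202)^2) = 4 / 0.959196 = 4.170159.
  gamma(1) = phi_1 gamma(0) = (-0.202)(4.170159) = -0.842372.
Therefore gamma(1) = -0.8424 (to 4 decimal places).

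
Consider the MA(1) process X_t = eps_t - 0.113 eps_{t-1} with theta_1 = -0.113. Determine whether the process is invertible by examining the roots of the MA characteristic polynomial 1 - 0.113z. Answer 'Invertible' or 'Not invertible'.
\text{Invertible}

The MA(q) characteristic polynomial is P(z) = 1 - 0.113z.
Invertibility requires all roots to lie outside the unit circle, i.e. |z| > 1 for every root.
This is linear in z: 1 + (-0.113) z = 0  =>  z = -1/(-0.113) = 8.849558,  |z| = 8.849558.
Moduli of all roots: 8.8496.
All moduli strictly greater than 1? Yes.
Verdict: Invertible.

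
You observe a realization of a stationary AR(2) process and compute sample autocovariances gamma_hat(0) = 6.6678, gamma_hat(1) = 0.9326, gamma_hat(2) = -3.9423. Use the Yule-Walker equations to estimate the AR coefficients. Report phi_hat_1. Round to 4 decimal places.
\hat\phi_{1} = 0.2270

The Yule-Walker equations for an AR(p) process read, in matrix form,
  Gamma_p phi = r_p,   with   (Gamma_p)_{ij} = gamma(|i - j|),
                       (r_p)_i = gamma(i),   i,j = 1..p.
Substitute the sample gammas (Toeplitz matrix and right-hand side of size 2):
  Gamma_p = [[6.6678, 0.9326], [0.9326, 6.6678]]
  r_p     = [0.9326, -3.9423]
Written out:
  6.6678 phi_1 + 0.9326 phi_2 = 0.9326
  0.9326 phi_1 + 6.6678 phi_2 = -3.9423
Solve by Cramer's rule:
  det = gamma(0)^2 - gamma(1)^2 = (6.6678)^2 - (0.9326)^2 = 44.45955684 - 0.86974276 = 43.58981408
  phi_hat_1 = [gamma(1) gamma(0) - gamma(1) gamma(2)] / det = [(0.9326)(6.6678) - (0.9326)(-3.9423)] / 43.58981408 = 9.89497926 / 43.58981408 = 0.227
  phi_hat_2 = [gamma(0) gamma(2) - gamma(1)^2] / det = [(6.6678)(-3.9423) - (0.9326)^2] / 43.58981408 = -27.1562107 / 43.58981408 = -0.623
So phi_hat = [0.2270, -0.6230].
Therefore phi_hat_1 = 0.2270.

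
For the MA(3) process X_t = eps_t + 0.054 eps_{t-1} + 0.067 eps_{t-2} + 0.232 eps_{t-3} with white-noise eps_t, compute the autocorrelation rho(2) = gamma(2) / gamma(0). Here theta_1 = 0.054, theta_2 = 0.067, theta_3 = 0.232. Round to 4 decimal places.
\rho(2) = 0.0749

For an MA(q) process with theta_0 = 1, the autocovariance is
  gamma(k) = sigma^2 * sum_{i=0..q-k} theta_i * theta_{i+k},
and rho(k) = gamma(k) / gamma(0). Sigma^2 cancels.
  numerator   = (1)*(0.067) + (0.054)*(0.232) = 0.079528.
  denominator = (1)^2 + (0.054)^2 + (0.067)^2 + (0.232)^2 = 1.061229.
  rho(2) = 0.079528 / 1.061229 = 0.0749.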